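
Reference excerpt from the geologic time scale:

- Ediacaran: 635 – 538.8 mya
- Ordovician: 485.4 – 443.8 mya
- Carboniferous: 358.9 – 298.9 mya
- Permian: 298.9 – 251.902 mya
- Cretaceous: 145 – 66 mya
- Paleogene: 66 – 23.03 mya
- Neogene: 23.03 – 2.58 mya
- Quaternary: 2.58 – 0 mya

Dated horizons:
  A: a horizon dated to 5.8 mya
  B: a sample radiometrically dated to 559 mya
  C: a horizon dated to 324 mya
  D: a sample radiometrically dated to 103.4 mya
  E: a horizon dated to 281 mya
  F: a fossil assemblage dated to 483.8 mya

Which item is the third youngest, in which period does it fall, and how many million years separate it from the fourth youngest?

E, in the Permian; 43 million years to C

Smaller Ma means younger, so youngest first: A 5.8 < D 103.4 < E 281 < C 324 < F 483.8 < B 559.
Counting 3 along gives E (281 Ma); the excerpt puts that inside the Permian, 298.9–251.902 Ma.
Next in line is C (324 Ma), and 324 − 281 = 43 Myr.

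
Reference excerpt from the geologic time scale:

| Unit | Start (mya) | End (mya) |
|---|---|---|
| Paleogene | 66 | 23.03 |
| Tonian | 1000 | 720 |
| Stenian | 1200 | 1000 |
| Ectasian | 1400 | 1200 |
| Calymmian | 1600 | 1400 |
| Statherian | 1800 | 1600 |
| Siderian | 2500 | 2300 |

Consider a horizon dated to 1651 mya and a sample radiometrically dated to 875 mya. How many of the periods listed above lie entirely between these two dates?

1651 Ma sits inside the Statherian (1800–1600) and 875 Ma inside the Tonian (1000–720); neither of those is wholly between the two dates.
The listed periods lying completely between them are Calymmian, Ectasian, Stenian — 3 in all.

3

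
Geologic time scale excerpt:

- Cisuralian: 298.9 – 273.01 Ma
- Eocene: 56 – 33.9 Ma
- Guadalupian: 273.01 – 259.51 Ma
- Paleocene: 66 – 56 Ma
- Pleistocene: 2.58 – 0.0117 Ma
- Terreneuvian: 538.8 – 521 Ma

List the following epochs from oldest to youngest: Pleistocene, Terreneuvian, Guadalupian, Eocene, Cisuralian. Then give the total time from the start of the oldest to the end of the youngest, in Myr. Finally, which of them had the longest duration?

Terreneuvian, Cisuralian, Guadalupian, Eocene, Pleistocene; total span 538.7883 Myr; longest is Cisuralian

Start ages (Ma): Terreneuvian 538.8, Cisuralian 298.9, Guadalupian 273.01, Eocene 56, Pleistocene 2.58.
Ordered oldest to youngest: Terreneuvian, Cisuralian, Guadalupian, Eocene, Pleistocene.
Span = 538.8 − 0.0117 = 538.7883 Myr.
Durations: Eocene 22.1, Guadalupian 13.5, Terreneuvian 17.8, Cisuralian 25.89, Pleistocene 2.5683 → longest is Cisuralian (25.89 Myr).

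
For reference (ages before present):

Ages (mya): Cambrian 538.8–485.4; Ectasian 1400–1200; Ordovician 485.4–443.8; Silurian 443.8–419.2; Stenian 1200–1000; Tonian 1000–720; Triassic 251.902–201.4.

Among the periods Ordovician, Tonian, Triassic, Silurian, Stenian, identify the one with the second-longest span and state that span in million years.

Stenian, 200 million years

Durations: Ordovician 41.6; Tonian 280; Triassic 50.502; Silurian 24.6; Stenian 200 Myr.
Sorted longest-first: Tonian (280), Stenian (200), Triassic (50.502), Ordovician (41.6), Silurian (24.6).
The second longest is Stenian at 200 Myr.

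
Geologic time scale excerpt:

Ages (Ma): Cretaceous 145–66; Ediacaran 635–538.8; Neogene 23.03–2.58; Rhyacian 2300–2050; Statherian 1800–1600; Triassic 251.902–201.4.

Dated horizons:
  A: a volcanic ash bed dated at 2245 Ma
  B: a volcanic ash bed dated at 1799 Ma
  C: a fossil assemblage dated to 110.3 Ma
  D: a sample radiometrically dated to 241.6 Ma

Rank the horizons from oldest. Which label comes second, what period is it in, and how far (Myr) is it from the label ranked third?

B, in the Statherian; 1557.4 million years to D

Sorted oldest-first by Ma: A (2245), B (1799), D (241.6), C (110.3).
The second oldest is B at 1799 Ma, which lies in 1800–1600 Ma: the Statherian.
The third oldest is D at 241.6 Ma; separation = |1799 − 241.6| = 1557.4 Myr.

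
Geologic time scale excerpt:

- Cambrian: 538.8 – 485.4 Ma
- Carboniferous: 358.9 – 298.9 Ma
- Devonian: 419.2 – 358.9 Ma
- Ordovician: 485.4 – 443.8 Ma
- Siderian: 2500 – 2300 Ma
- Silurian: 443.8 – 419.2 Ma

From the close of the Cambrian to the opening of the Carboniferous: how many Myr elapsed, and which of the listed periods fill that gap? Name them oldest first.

126.5 million years; Ordovician, Silurian, Devonian

End of Cambrian = 485.4 Ma; start of Carboniferous = 358.9 Ma.
Gap = 485.4 − 358.9 = 126.5 Myr.
Periods wholly inside 485.4–358.9 Ma: Ordovician (485.4–443.8), Silurian (443.8–419.2), Devonian (419.2–358.9).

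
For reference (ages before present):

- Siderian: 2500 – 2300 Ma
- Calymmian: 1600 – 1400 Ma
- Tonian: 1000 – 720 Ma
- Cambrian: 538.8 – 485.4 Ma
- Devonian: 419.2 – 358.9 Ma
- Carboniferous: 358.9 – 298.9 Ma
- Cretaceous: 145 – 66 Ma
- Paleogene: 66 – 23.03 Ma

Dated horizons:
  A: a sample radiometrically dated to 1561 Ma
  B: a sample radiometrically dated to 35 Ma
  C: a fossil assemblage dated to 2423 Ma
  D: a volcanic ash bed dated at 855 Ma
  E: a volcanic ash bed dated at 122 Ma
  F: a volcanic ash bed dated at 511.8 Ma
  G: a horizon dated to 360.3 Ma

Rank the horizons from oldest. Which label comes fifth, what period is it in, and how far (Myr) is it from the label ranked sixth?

G, in the Devonian; 238.3 million years to E

Larger Ma means older, so oldest first: C 2423 > A 1561 > D 855 > F 511.8 > G 360.3 > E 122 > B 35.
Counting 5 along gives G (360.3 Ma); the excerpt puts that inside the Devonian, 419.2–358.9 Ma.
Next in line is E (122 Ma), and 360.3 − 122 = 238.3 Myr.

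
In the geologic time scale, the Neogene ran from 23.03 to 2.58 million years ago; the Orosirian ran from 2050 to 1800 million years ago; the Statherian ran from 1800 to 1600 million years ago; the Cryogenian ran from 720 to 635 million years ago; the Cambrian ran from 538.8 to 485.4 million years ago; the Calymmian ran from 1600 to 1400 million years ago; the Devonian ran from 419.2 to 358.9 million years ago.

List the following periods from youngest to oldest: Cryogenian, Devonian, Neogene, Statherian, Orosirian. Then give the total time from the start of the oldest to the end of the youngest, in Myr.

From the excerpt: Cryogenian 720–635; Devonian 419.2–358.9; Neogene 23.03–2.58; Statherian 1800–1600; Orosirian 2050–1800 (Ma).
Larger Ma is earlier, so the oldest is Orosirian and the youngest is Neogene; youngest to oldest: Neogene, Devonian, Cryogenian, Statherian, Orosirian.
Oldest start 2050 minus youngest end 2.58 gives 2047.42 Myr overall.

Neogene, Devonian, Cryogenian, Statherian, Orosirian; total span 2047.42 Myr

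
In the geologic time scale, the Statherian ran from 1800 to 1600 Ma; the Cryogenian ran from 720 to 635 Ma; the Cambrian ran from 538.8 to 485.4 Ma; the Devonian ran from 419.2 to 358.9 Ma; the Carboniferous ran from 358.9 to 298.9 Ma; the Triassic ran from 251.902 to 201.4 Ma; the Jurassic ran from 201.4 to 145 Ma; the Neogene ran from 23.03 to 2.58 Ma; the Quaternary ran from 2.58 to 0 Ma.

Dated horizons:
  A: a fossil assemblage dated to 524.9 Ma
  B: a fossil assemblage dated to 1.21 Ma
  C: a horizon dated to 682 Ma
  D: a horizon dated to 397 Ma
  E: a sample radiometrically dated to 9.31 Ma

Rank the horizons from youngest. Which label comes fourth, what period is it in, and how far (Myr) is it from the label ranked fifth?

A, in the Cambrian; 157.1 million years to C

Sorted youngest-first by Ma: B (1.21), E (9.31), D (397), A (524.9), C (682).
The fourth youngest is A at 524.9 Ma, which lies in 538.8–485.4 Ma: the Cambrian.
The fifth youngest is C at 682 Ma; separation = |524.9 − 682| = 157.1 Myr.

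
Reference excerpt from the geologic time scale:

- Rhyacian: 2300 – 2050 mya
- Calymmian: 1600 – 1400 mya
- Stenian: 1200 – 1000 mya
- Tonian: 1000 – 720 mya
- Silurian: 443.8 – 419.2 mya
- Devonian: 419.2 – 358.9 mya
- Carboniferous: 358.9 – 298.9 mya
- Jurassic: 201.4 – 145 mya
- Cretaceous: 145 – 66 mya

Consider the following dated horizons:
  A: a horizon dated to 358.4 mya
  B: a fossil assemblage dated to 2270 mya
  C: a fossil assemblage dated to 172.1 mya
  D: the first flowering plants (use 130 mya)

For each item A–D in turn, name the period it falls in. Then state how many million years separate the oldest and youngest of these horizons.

A — Carboniferous; B — Rhyacian; C — Jurassic; D — Cretaceous; span 2140 million years

Match each age against the start–end ranges in the excerpt: A = 358.4 Ma → Carboniferous (358.9–298.9); B = 2270 Ma → Rhyacian (2300–2050); C = 172.1 Ma → Jurassic (201.4–145); D = 130 Ma → Cretaceous (145–66).
The largest age is 2270 Ma and the smallest is 130 Ma; their difference is 2140 Myr.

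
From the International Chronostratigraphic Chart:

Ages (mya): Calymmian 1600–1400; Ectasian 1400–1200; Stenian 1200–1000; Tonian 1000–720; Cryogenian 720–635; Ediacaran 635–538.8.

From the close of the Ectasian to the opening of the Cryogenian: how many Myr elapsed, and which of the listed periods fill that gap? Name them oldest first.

The Ectasian closes at 1200 Ma and the Cryogenian opens at 720 Ma, so the interval is 1200 − 720 = 480 Myr.
A period fits inside if it starts at or after 1200 Ma and ends at or before 720 Ma; oldest first that gives Stenian, Tonian.

480 million years; Stenian, Tonian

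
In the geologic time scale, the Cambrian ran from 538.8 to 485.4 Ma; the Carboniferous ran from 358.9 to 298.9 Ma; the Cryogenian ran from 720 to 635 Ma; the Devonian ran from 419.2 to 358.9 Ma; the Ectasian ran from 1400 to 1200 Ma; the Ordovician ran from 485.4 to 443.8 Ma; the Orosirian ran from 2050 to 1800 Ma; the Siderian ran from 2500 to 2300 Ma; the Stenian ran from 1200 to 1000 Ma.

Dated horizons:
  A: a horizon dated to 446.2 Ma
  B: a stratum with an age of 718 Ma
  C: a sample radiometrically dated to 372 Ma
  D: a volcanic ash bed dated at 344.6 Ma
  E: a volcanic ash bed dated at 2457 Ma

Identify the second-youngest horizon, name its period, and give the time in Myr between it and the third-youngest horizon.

Smaller Ma means younger, so youngest first: D 344.6 < C 372 < A 446.2 < B 718 < E 2457.
Counting 2 along gives C (372 Ma); the excerpt puts that inside the Devonian, 419.2–358.9 Ma.
Next in line is A (446.2 Ma), and 446.2 − 372 = 74.2 Myr.

C, in the Devonian; 74.2 million years to A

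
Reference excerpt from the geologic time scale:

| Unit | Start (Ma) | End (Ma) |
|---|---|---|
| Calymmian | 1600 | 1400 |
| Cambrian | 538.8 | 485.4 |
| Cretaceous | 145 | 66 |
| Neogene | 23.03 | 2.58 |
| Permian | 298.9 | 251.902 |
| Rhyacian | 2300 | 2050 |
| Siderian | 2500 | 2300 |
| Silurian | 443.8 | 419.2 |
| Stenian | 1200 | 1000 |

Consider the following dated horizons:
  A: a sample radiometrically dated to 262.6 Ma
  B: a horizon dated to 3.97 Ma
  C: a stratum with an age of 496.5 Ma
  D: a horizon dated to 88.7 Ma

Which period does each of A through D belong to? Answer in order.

A — Permian; B — Neogene; C — Cambrian; D — Cretaceous

Match each age against the start–end ranges in the excerpt: A = 262.6 Ma → Permian (298.9–251.902); B = 3.97 Ma → Neogene (23.03–2.58); C = 496.5 Ma → Cambrian (538.8–485.4); D = 88.7 Ma → Cretaceous (145–66).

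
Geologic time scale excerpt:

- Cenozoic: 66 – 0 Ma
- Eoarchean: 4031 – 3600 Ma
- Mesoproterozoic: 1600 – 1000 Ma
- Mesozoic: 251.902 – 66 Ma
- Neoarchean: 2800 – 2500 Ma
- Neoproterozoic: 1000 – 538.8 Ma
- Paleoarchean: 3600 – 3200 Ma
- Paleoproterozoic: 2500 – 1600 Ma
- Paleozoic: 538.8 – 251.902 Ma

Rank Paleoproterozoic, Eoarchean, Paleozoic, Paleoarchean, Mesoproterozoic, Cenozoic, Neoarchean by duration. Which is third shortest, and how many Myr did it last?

Start − end for each: Paleoproterozoic 2500 − 1600 = 900; Eoarchean 4031 − 3600 = 431; Paleozoic 538.8 − 251.902 = 286.898; Paleoarchean 3600 − 3200 = 400; Mesoproterozoic 1600 − 1000 = 600; Cenozoic 66 − 0 = 66; Neoarchean 2800 − 2500 = 300.
Ranking these from shortest: Cenozoic < Paleozoic < Neoarchean < Paleoarchean < Eoarchean < Mesoproterozoic < Paleoproterozoic.
Position 3 in that ranking is Neoarchean, which lasted 300 Myr.

Neoarchean, 300 million years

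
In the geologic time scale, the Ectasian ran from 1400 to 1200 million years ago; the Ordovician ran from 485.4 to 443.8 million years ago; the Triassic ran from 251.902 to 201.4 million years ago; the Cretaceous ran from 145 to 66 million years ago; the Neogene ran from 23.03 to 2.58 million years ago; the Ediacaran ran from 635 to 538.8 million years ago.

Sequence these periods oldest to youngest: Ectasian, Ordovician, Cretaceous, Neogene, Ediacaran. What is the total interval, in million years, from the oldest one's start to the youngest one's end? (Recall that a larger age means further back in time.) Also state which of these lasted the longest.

Ectasian, Ediacaran, Ordovician, Cretaceous, Neogene; total span 1397.42 Myr; longest is Ectasian

From the excerpt: Ectasian 1400–1200; Ordovician 485.4–443.8; Cretaceous 145–66; Neogene 23.03–2.58; Ediacaran 635–538.8 (Ma).
Larger Ma is earlier, so the oldest is Ectasian and the youngest is Neogene; oldest to youngest: Ectasian, Ediacaran, Ordovician, Cretaceous, Neogene.
Oldest start 1400 minus youngest end 2.58 gives 1397.42 Myr overall.
Individual lengths (start − end): Cretaceous 79; Neogene 20.45; Ediacaran 96.2; Ectasian 200; Ordovician 41.6. The largest is Ectasian at 200 Myr.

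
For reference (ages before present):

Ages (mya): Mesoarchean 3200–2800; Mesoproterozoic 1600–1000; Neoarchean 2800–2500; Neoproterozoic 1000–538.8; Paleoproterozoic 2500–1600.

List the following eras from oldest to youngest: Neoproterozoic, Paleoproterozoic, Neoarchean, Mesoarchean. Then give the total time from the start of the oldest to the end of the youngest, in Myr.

Mesoarchean → Neoarchean → Paleoproterozoic → Neoproterozoic; total span 2661.2 Myr

Start ages (Ma): Mesoarchean 3200, Neoarchean 2800, Paleoproterozoic 2500, Neoproterozoic 1000.
Ordered oldest to youngest: Mesoarchean, Neoarchean, Paleoproterozoic, Neoproterozoic.
Span = 3200 − 538.8 = 2661.2 Myr.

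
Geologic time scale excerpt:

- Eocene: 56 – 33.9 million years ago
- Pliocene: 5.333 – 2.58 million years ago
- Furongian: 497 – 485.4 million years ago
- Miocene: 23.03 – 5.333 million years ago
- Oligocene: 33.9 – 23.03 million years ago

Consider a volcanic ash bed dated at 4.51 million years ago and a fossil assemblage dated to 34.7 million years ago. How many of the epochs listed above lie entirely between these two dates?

2

34.7 Ma sits inside the Eocene (56–33.9) and 4.51 Ma inside the Pliocene (5.333–2.58); neither of those is wholly between the two dates.
The listed epochs lying completely between them are Oligocene, Miocene — 2 in all.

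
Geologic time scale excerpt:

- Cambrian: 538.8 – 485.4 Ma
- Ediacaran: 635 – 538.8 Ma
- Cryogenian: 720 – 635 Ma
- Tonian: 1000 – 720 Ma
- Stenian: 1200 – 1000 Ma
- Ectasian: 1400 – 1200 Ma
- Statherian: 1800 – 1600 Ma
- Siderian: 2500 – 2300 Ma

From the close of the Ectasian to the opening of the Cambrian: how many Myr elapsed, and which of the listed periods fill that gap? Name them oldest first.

661.2 million years; Stenian, Tonian, Cryogenian, Ediacaran

The Ectasian closes at 1200 Ma and the Cambrian opens at 538.8 Ma, so the interval is 1200 − 538.8 = 661.2 Myr.
A period fits inside if it starts at or after 1200 Ma and ends at or before 538.8 Ma; oldest first that gives Stenian, Tonian, Cryogenian, Ediacaran.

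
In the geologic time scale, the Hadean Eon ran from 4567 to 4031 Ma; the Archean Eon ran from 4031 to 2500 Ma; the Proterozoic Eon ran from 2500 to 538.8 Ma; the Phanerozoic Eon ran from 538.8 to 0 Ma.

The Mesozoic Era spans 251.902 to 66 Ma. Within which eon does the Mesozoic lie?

The Mesozoic (251.902–66 Ma) lies entirely within 538.8–0 Ma, the Phanerozoic Eon.

Phanerozoic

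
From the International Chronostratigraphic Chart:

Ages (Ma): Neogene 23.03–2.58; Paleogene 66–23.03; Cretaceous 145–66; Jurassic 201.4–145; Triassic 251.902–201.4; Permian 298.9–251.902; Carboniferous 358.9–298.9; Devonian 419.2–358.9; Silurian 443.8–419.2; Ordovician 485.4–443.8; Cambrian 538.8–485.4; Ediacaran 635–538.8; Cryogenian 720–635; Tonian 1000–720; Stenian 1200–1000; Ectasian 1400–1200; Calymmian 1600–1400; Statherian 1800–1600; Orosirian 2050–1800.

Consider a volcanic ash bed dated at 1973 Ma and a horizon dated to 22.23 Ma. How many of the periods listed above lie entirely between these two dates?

17

The older date is 1973 Ma and the younger is 22.23 Ma.
Periods with start < 1973 and end > 22.23 Ma: Statherian (1800–1600), Calymmian (1600–1400), Ectasian (1400–1200), Stenian (1200–1000), Tonian (1000–720), Cryogenian (720–635), Ediacaran (635–538.8), Cambrian (538.8–485.4), Ordovician (485.4–443.8), Silurian (443.8–419.2), Devonian (419.2–358.9), Carboniferous (358.9–298.9), Permian (298.9–251.902), Triassic (251.902–201.4), Jurassic (201.4–145), Cretaceous (145–66), Paleogene (66–23.03).
That is 17 complete periods.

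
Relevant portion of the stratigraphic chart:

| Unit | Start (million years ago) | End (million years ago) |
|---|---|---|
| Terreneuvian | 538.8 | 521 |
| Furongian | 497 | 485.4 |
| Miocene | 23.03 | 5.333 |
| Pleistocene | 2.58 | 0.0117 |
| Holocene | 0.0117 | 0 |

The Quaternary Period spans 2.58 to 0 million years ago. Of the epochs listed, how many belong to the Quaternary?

2

Epochs inside 2.58–0 Ma: Pleistocene, Holocene — 2 in total.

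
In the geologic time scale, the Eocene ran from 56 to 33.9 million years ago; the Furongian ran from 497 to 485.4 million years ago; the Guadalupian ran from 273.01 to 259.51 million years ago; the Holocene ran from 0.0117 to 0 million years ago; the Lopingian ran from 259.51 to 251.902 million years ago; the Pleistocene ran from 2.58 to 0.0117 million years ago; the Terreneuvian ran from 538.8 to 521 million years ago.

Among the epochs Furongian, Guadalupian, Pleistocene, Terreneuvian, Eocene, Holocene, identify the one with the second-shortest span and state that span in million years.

Start − end for each: Furongian 497 − 485.4 = 11.6; Guadalupian 273.01 − 259.51 = 13.5; Pleistocene 2.58 − 0.0117 = 2.5683; Terreneuvian 538.8 − 521 = 17.8; Eocene 56 − 33.9 = 22.1; Holocene 0.0117 − 0 = 0.0117.
Ranking these from shortest: Holocene < Pleistocene < Furongian < Guadalupian < Terreneuvian < Eocene.
Position 2 in that ranking is Pleistocene, which lasted 2.5683 Myr.

Pleistocene, 2.5683 million years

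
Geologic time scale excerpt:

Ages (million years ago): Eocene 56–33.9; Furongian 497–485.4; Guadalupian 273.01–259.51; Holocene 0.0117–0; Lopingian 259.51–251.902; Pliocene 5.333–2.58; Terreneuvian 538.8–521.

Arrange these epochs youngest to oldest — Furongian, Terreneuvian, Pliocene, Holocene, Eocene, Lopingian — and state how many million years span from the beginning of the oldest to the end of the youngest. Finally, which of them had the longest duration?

From the excerpt: Furongian 497–485.4; Terreneuvian 538.8–521; Pliocene 5.333–2.58; Holocene 0.0117–0; Eocene 56–33.9; Lopingian 259.51–251.902 (Ma).
Larger Ma is earlier, so the oldest is Terreneuvian and the youngest is Holocene; youngest to oldest: Holocene, Pliocene, Eocene, Lopingian, Furongian, Terreneuvian.
Oldest start 538.8 minus youngest end 0 gives 538.8 Myr overall.
Individual lengths (start − end): Terreneuvian 17.8; Eocene 22.1; Lopingian 7.608; Pliocene 2.753; Holocene 0.0117; Furongian 11.6. The largest is Eocene at 22.1 Myr.

Holocene → Pliocene → Eocene → Lopingian → Furongian → Terreneuvian; total span 538.8 Myr; longest is Eocene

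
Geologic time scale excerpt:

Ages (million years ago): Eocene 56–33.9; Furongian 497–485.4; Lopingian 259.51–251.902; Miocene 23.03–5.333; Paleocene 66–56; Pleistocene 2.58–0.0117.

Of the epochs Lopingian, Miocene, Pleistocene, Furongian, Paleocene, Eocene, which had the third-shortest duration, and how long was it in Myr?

Start − end for each: Lopingian 259.51 − 251.902 = 7.608; Miocene 23.03 − 5.333 = 17.697; Pleistocene 2.58 − 0.0117 = 2.5683; Furongian 497 − 485.4 = 11.6; Paleocene 66 − 56 = 10; Eocene 56 − 33.9 = 22.1.
Ranking these from shortest: Pleistocene < Lopingian < Paleocene < Furongian < Miocene < Eocene.
Position 3 in that ranking is Paleocene, which lasted 10 Myr.

Paleocene, 10 million years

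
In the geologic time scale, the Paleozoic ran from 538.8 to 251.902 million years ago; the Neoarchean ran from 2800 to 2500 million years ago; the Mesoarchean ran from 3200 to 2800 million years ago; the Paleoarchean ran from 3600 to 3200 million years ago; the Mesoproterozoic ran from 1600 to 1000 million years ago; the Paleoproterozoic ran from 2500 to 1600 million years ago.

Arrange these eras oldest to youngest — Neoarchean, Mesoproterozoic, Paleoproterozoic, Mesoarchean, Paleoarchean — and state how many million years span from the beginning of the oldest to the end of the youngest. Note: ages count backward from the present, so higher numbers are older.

Paleoarchean → Mesoarchean → Neoarchean → Paleoproterozoic → Mesoproterozoic; total span 2600 Myr

Start ages (Ma): Paleoarchean 3600, Mesoarchean 3200, Neoarchean 2800, Paleoproterozoic 2500, Mesoproterozoic 1600.
Ordered oldest to youngest: Paleoarchean, Mesoarchean, Neoarchean, Paleoproterozoic, Mesoproterozoic.
Span = 3600 − 1000 = 2600 Myr.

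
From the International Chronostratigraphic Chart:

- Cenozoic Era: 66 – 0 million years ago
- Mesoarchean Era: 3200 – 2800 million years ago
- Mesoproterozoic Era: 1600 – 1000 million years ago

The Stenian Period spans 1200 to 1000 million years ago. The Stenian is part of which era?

Mesoproterozoic

The Stenian (1200–1000 Ma) lies entirely within 1600–1000 Ma, the Mesoproterozoic Era.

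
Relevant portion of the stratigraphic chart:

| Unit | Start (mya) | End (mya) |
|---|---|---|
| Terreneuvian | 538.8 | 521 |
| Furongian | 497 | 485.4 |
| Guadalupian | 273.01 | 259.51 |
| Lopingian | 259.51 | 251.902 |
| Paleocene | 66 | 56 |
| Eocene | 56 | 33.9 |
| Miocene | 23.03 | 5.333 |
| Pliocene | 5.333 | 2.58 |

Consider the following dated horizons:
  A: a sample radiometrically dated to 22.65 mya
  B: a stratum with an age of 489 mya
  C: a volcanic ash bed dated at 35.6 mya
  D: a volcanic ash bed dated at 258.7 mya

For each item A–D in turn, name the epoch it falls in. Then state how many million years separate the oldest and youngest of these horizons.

A: 22.65 Ma lies in 23.03–5.333 Ma, so Miocene.
B: 489 Ma lies in 497–485.4 Ma, so Furongian.
C: 35.6 Ma lies in 56–33.9 Ma, so Eocene.
D: 258.7 Ma lies in 259.51–251.902 Ma, so Lopingian.
Oldest = 489 Ma, youngest = 22.65 Ma → span 466.35 Myr.

A — Miocene; B — Furongian; C — Eocene; D — Lopingian; span 466.35 million years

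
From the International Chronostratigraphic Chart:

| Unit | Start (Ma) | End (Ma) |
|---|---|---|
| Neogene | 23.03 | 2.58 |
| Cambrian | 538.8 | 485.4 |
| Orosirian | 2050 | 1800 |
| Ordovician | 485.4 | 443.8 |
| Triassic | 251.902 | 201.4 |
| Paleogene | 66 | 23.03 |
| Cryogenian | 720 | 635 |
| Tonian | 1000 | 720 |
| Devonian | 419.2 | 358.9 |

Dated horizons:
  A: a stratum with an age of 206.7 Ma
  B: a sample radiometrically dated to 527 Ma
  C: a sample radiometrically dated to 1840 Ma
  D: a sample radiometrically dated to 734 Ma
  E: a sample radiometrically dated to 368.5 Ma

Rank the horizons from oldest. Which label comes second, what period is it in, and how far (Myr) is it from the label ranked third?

D, in the Tonian; 207 million years to B

Sorted oldest-first by Ma: C (1840), D (734), B (527), E (368.5), A (206.7).
The second oldest is D at 734 Ma, which lies in 1000–720 Ma: the Tonian.
The third oldest is B at 527 Ma; separation = |734 − 527| = 207 Myr.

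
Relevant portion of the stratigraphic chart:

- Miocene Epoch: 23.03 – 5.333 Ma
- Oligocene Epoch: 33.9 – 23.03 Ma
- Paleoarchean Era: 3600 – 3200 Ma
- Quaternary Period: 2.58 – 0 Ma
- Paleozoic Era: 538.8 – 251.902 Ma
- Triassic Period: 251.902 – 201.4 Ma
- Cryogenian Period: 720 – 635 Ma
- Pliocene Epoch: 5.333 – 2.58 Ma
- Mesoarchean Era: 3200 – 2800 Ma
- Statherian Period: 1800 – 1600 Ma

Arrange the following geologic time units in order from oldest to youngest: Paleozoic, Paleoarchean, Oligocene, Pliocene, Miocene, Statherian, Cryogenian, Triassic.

Paleoarchean, then Statherian, then Cryogenian, then Paleozoic, then Triassic, then Oligocene, then Miocene, then Pliocene

The oldest of these is Paleoarchean (starts 3600 Ma) and the youngest is Pliocene (ends 2.58 Ma).
In between, by decreasing start age: Statherian (1800), Cryogenian (720), Paleozoic (538.8), Triassic (251.902), Oligocene (33.9), Miocene (23.03).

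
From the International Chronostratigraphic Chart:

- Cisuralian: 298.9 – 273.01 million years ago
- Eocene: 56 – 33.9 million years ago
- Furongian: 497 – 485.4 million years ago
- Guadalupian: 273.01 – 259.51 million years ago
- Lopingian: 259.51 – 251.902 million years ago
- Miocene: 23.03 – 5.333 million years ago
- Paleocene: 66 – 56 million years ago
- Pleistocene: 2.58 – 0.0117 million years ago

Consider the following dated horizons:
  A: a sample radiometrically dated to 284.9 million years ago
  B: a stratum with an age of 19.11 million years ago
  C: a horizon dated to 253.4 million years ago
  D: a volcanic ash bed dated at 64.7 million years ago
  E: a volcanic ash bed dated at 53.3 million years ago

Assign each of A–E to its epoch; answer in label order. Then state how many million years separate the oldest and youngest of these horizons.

A — Cisuralian; B — Miocene; C — Lopingian; D — Paleocene; E — Eocene; span 265.79 million years

A: 284.9 Ma lies in 298.9–273.01 Ma, so Cisuralian.
B: 19.11 Ma lies in 23.03–5.333 Ma, so Miocene.
C: 253.4 Ma lies in 259.51–251.902 Ma, so Lopingian.
D: 64.7 Ma lies in 66–56 Ma, so Paleocene.
E: 53.3 Ma lies in 56–33.9 Ma, so Eocene.
Oldest = 284.9 Ma, youngest = 19.11 Ma → span 265.79 Myr.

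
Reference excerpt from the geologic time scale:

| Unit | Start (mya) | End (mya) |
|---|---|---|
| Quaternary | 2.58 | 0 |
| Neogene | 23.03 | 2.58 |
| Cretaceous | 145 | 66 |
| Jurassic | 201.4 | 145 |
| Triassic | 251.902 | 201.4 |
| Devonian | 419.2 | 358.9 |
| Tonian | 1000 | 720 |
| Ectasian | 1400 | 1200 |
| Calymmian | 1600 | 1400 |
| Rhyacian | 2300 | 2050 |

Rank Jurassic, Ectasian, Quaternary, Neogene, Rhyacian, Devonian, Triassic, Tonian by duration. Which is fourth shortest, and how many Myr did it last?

Jurassic, 56.4 million years

Durations: Jurassic 56.4; Ectasian 200; Quaternary 2.58; Neogene 20.45; Rhyacian 250; Devonian 60.3; Triassic 50.502; Tonian 280 Myr.
Sorted shortest-first: Quaternary (2.58), Neogene (20.45), Triassic (50.502), Jurassic (56.4), Devonian (60.3), Ectasian (200), Rhyacian (250), Tonian (280).
The fourth shortest is Jurassic at 56.4 Myr.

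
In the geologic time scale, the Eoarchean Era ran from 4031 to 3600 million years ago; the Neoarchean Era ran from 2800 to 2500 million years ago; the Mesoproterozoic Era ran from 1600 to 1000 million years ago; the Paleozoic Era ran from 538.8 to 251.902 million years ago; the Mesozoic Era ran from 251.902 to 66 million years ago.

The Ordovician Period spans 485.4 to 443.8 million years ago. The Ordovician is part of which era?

The Ordovician (485.4–443.8 Ma) lies entirely within 538.8–251.902 Ma, the Paleozoic Era.

Paleozoic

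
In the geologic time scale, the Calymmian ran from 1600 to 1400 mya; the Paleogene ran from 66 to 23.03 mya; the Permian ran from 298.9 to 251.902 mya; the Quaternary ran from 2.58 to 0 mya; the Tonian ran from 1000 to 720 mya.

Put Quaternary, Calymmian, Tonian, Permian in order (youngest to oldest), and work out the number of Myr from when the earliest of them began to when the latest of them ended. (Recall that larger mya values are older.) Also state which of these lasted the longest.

Start ages (Ma): Calymmian 1600, Tonian 1000, Permian 298.9, Quaternary 2.58.
Ordered youngest to oldest: Quaternary, Permian, Tonian, Calymmian.
Span = 1600 − 0 = 1600 Myr.
Durations: Permian 46.998, Tonian 280, Calymmian 200, Quaternary 2.58 → longest is Tonian (280 Myr).

Quaternary → Permian → Tonian → Calymmian; total span 1600 Myr; longest is Tonian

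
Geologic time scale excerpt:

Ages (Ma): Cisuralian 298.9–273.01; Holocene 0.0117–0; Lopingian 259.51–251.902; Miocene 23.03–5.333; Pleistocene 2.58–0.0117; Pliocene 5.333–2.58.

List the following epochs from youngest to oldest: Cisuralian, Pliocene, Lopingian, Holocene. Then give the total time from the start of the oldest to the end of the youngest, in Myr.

From the excerpt: Cisuralian 298.9–273.01; Pliocene 5.333–2.58; Lopingian 259.51–251.902; Holocene 0.0117–0 (Ma).
Larger Ma is earlier, so the oldest is Cisuralian and the youngest is Holocene; youngest to oldest: Holocene, Pliocene, Lopingian, Cisuralian.
Oldest start 298.9 minus youngest end 0 gives 298.9 Myr overall.

Holocene → Pliocene → Lopingian → Cisuralian; total span 298.9 Myr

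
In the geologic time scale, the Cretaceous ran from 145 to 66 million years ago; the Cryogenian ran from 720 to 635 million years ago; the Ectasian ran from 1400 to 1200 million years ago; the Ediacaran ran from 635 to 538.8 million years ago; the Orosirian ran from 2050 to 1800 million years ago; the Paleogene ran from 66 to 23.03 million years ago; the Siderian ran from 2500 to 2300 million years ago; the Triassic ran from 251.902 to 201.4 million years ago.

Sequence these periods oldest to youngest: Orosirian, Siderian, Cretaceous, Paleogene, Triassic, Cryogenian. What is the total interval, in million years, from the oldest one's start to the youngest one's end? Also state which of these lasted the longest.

From the excerpt: Orosirian 2050–1800; Siderian 2500–2300; Cretaceous 145–66; Paleogene 66–23.03; Triassic 251.902–201.4; Cryogenian 720–635 (Ma).
Larger Ma is earlier, so the oldest is Siderian and the youngest is Paleogene; oldest to youngest: Siderian, Orosirian, Cryogenian, Triassic, Cretaceous, Paleogene.
Oldest start 2500 minus youngest end 23.03 gives 2476.97 Myr overall.
Individual lengths (start − end): Cretaceous 79; Orosirian 250; Siderian 200; Triassic 50.502; Paleogene 42.97; Cryogenian 85. The largest is Orosirian at 250 Myr.

Siderian, Orosirian, Cryogenian, Triassic, Cretaceous, Paleogene; total span 2476.97 Myr; longest is Orosirian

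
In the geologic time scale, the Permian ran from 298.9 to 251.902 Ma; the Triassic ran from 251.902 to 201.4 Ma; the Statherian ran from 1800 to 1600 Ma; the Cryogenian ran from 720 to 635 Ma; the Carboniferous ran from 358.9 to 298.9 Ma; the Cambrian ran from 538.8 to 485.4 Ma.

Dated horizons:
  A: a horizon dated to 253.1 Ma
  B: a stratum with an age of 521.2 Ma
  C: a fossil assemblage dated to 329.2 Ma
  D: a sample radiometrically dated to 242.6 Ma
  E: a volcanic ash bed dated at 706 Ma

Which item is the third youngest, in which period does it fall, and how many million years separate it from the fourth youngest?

Smaller Ma means younger, so youngest first: D 242.6 < A 253.1 < C 329.2 < B 521.2 < E 706.
Counting 3 along gives C (329.2 Ma); the excerpt puts that inside the Carboniferous, 358.9–298.9 Ma.
Next in line is B (521.2 Ma), and 521.2 − 329.2 = 192 Myr.

C, in the Carboniferous; 192 million years to B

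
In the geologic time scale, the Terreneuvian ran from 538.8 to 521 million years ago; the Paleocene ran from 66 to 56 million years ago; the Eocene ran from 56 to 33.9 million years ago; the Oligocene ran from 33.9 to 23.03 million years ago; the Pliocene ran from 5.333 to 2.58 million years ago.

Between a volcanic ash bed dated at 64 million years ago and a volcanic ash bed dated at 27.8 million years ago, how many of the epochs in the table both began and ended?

The older date is 64 Ma and the younger is 27.8 Ma.
Epochs with start < 64 and end > 27.8 Ma: Eocene (56–33.9).
That is 1 complete epoch.

1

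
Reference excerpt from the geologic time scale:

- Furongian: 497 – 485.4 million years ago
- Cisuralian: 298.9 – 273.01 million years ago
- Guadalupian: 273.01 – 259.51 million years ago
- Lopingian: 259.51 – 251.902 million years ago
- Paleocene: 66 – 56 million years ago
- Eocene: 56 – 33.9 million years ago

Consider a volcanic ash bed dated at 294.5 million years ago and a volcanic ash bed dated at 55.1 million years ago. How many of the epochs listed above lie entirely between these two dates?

294.5 Ma sits inside the Cisuralian (298.9–273.01) and 55.1 Ma inside the Eocene (56–33.9); neither of those is wholly between the two dates.
The listed epochs lying completely between them are Guadalupian, Lopingian, Paleocene — 3 in all.

3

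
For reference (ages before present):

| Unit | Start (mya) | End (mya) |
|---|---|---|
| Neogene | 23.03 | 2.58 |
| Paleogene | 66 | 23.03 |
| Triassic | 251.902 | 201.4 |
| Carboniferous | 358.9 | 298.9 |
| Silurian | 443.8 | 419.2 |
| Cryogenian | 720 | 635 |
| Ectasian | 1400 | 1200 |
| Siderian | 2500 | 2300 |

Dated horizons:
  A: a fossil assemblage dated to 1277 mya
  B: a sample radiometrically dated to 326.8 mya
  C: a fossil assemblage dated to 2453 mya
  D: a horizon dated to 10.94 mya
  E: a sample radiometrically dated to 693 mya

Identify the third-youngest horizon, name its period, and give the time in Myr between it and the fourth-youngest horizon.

Smaller Ma means younger, so youngest first: D 10.94 < B 326.8 < E 693 < A 1277 < C 2453.
Counting 3 along gives E (693 Ma); the excerpt puts that inside the Cryogenian, 720–635 Ma.
Next in line is A (1277 Ma), and 1277 − 693 = 584 Myr.

E, in the Cryogenian; 584 million years to A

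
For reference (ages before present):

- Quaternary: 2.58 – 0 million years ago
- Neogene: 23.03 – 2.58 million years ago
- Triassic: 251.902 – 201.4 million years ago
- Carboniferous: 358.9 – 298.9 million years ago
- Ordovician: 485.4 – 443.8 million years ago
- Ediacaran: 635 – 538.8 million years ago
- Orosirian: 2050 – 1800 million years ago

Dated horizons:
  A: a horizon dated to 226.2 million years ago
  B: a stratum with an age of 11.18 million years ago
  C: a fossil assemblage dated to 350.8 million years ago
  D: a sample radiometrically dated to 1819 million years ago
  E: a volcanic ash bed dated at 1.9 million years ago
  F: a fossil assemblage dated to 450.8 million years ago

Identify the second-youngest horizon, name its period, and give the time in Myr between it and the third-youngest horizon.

Sorted youngest-first by Ma: E (1.9), B (11.18), A (226.2), C (350.8), F (450.8), D (1819).
The second youngest is B at 11.18 Ma, which lies in 23.03–2.58 Ma: the Neogene.
The third youngest is A at 226.2 Ma; separation = |11.18 − 226.2| = 215.02 Myr.

B, in the Neogene; 215.02 million years to A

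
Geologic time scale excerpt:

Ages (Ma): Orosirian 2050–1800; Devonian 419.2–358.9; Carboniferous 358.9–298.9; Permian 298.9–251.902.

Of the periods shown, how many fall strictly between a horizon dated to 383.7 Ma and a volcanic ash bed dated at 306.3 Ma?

0

The older date is 383.7 Ma and the younger is 306.3 Ma.
No period both begins after 383.7 Ma and ends before 306.3 Ma, so the count is 0.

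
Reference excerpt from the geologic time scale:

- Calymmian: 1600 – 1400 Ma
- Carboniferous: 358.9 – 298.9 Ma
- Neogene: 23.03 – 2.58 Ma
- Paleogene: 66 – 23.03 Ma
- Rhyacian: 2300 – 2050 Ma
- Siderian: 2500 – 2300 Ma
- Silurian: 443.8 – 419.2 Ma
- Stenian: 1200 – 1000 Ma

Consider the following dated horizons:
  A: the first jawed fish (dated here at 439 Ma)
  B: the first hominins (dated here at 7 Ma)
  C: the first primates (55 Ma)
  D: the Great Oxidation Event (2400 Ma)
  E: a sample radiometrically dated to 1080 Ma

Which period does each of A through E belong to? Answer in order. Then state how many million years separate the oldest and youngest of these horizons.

Match each age against the start–end ranges in the excerpt: A = 439 Ma → Silurian (443.8–419.2); B = 7 Ma → Neogene (23.03–2.58); C = 55 Ma → Paleogene (66–23.03); D = 2400 Ma → Siderian (2500–2300); E = 1080 Ma → Stenian (1200–1000).
The largest age is 2400 Ma and the smallest is 7 Ma; their difference is 2393 Myr.

A — Silurian; B — Neogene; C — Paleogene; D — Siderian; E — Stenian; span 2393 million years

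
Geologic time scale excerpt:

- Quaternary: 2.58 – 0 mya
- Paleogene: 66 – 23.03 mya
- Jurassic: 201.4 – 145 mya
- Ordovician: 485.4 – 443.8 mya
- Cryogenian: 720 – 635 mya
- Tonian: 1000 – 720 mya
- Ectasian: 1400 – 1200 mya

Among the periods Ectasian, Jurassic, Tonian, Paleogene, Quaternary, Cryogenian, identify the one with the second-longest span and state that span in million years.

Ectasian, 200 million years

Start − end for each: Ectasian 1400 − 1200 = 200; Jurassic 201.4 − 145 = 56.4; Tonian 1000 − 720 = 280; Paleogene 66 − 23.03 = 42.97; Quaternary 2.58 − 0 = 2.58; Cryogenian 720 − 635 = 85.
Ranking these from longest: Tonian > Ectasian > Cryogenian > Jurassic > Paleogene > Quaternary.
Position 2 in that ranking is Ectasian, which lasted 200 Myr.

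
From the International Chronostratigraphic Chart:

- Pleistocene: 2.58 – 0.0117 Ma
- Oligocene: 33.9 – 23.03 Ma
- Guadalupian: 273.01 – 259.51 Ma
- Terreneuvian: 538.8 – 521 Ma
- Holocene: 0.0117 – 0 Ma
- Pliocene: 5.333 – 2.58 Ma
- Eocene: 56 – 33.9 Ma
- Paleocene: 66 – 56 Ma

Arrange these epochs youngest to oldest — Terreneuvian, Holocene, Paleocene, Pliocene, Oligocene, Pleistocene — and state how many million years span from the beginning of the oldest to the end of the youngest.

Holocene → Pleistocene → Pliocene → Oligocene → Paleocene → Terreneuvian; total span 538.8 Myr

From the excerpt: Terreneuvian 538.8–521; Holocene 0.0117–0; Paleocene 66–56; Pliocene 5.333–2.58; Oligocene 33.9–23.03; Pleistocene 2.58–0.0117 (Ma).
Larger Ma is earlier, so the oldest is Terreneuvian and the youngest is Holocene; youngest to oldest: Holocene, Pleistocene, Pliocene, Oligocene, Paleocene, Terreneuvian.
Oldest start 538.8 minus youngest end 0 gives 538.8 Myr overall.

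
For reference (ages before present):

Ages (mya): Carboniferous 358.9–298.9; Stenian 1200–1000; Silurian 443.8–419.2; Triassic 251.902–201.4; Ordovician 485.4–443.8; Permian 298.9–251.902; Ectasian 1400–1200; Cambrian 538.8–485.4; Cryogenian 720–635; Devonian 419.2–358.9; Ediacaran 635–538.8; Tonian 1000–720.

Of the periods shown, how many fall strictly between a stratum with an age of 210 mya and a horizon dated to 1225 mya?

1225 Ma sits inside the Ectasian (1400–1200) and 210 Ma inside the Triassic (251.902–201.4); neither of those is wholly between the two dates.
The listed periods lying completely between them are Stenian, Tonian, Cryogenian, Ediacaran, Cambrian, Ordovician, Silurian, Devonian, Carboniferous, Permian — 10 in all.

10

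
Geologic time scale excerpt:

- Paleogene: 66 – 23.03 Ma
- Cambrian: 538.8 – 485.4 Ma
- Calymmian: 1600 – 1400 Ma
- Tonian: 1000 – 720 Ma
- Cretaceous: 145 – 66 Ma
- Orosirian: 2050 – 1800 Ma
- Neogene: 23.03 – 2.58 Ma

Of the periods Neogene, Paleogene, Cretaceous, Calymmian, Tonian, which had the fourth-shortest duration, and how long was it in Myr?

Calymmian, 200 million years

Durations: Neogene 20.45; Paleogene 42.97; Cretaceous 79; Calymmian 200; Tonian 280 Myr.
Sorted shortest-first: Neogene (20.45), Paleogene (42.97), Cretaceous (79), Calymmian (200), Tonian (280).
The fourth shortest is Calymmian at 200 Myr.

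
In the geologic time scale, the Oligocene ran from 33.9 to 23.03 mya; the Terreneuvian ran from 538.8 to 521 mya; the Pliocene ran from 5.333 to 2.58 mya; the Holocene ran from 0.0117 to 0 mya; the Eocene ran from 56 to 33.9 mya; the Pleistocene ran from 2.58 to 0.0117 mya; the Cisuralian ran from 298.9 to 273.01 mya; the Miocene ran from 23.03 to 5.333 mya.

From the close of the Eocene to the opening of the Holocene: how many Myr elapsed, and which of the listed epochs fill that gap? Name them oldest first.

33.8883 million years; Oligocene, Miocene, Pliocene, Pleistocene

The Eocene closes at 33.9 Ma and the Holocene opens at 0.0117 Ma, so the interval is 33.9 − 0.0117 = 33.8883 Myr.
An epoch fits inside if it starts at or after 33.9 Ma and ends at or before 0.0117 Ma; oldest first that gives Oligocene, Miocene, Pliocene, Pleistocene.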